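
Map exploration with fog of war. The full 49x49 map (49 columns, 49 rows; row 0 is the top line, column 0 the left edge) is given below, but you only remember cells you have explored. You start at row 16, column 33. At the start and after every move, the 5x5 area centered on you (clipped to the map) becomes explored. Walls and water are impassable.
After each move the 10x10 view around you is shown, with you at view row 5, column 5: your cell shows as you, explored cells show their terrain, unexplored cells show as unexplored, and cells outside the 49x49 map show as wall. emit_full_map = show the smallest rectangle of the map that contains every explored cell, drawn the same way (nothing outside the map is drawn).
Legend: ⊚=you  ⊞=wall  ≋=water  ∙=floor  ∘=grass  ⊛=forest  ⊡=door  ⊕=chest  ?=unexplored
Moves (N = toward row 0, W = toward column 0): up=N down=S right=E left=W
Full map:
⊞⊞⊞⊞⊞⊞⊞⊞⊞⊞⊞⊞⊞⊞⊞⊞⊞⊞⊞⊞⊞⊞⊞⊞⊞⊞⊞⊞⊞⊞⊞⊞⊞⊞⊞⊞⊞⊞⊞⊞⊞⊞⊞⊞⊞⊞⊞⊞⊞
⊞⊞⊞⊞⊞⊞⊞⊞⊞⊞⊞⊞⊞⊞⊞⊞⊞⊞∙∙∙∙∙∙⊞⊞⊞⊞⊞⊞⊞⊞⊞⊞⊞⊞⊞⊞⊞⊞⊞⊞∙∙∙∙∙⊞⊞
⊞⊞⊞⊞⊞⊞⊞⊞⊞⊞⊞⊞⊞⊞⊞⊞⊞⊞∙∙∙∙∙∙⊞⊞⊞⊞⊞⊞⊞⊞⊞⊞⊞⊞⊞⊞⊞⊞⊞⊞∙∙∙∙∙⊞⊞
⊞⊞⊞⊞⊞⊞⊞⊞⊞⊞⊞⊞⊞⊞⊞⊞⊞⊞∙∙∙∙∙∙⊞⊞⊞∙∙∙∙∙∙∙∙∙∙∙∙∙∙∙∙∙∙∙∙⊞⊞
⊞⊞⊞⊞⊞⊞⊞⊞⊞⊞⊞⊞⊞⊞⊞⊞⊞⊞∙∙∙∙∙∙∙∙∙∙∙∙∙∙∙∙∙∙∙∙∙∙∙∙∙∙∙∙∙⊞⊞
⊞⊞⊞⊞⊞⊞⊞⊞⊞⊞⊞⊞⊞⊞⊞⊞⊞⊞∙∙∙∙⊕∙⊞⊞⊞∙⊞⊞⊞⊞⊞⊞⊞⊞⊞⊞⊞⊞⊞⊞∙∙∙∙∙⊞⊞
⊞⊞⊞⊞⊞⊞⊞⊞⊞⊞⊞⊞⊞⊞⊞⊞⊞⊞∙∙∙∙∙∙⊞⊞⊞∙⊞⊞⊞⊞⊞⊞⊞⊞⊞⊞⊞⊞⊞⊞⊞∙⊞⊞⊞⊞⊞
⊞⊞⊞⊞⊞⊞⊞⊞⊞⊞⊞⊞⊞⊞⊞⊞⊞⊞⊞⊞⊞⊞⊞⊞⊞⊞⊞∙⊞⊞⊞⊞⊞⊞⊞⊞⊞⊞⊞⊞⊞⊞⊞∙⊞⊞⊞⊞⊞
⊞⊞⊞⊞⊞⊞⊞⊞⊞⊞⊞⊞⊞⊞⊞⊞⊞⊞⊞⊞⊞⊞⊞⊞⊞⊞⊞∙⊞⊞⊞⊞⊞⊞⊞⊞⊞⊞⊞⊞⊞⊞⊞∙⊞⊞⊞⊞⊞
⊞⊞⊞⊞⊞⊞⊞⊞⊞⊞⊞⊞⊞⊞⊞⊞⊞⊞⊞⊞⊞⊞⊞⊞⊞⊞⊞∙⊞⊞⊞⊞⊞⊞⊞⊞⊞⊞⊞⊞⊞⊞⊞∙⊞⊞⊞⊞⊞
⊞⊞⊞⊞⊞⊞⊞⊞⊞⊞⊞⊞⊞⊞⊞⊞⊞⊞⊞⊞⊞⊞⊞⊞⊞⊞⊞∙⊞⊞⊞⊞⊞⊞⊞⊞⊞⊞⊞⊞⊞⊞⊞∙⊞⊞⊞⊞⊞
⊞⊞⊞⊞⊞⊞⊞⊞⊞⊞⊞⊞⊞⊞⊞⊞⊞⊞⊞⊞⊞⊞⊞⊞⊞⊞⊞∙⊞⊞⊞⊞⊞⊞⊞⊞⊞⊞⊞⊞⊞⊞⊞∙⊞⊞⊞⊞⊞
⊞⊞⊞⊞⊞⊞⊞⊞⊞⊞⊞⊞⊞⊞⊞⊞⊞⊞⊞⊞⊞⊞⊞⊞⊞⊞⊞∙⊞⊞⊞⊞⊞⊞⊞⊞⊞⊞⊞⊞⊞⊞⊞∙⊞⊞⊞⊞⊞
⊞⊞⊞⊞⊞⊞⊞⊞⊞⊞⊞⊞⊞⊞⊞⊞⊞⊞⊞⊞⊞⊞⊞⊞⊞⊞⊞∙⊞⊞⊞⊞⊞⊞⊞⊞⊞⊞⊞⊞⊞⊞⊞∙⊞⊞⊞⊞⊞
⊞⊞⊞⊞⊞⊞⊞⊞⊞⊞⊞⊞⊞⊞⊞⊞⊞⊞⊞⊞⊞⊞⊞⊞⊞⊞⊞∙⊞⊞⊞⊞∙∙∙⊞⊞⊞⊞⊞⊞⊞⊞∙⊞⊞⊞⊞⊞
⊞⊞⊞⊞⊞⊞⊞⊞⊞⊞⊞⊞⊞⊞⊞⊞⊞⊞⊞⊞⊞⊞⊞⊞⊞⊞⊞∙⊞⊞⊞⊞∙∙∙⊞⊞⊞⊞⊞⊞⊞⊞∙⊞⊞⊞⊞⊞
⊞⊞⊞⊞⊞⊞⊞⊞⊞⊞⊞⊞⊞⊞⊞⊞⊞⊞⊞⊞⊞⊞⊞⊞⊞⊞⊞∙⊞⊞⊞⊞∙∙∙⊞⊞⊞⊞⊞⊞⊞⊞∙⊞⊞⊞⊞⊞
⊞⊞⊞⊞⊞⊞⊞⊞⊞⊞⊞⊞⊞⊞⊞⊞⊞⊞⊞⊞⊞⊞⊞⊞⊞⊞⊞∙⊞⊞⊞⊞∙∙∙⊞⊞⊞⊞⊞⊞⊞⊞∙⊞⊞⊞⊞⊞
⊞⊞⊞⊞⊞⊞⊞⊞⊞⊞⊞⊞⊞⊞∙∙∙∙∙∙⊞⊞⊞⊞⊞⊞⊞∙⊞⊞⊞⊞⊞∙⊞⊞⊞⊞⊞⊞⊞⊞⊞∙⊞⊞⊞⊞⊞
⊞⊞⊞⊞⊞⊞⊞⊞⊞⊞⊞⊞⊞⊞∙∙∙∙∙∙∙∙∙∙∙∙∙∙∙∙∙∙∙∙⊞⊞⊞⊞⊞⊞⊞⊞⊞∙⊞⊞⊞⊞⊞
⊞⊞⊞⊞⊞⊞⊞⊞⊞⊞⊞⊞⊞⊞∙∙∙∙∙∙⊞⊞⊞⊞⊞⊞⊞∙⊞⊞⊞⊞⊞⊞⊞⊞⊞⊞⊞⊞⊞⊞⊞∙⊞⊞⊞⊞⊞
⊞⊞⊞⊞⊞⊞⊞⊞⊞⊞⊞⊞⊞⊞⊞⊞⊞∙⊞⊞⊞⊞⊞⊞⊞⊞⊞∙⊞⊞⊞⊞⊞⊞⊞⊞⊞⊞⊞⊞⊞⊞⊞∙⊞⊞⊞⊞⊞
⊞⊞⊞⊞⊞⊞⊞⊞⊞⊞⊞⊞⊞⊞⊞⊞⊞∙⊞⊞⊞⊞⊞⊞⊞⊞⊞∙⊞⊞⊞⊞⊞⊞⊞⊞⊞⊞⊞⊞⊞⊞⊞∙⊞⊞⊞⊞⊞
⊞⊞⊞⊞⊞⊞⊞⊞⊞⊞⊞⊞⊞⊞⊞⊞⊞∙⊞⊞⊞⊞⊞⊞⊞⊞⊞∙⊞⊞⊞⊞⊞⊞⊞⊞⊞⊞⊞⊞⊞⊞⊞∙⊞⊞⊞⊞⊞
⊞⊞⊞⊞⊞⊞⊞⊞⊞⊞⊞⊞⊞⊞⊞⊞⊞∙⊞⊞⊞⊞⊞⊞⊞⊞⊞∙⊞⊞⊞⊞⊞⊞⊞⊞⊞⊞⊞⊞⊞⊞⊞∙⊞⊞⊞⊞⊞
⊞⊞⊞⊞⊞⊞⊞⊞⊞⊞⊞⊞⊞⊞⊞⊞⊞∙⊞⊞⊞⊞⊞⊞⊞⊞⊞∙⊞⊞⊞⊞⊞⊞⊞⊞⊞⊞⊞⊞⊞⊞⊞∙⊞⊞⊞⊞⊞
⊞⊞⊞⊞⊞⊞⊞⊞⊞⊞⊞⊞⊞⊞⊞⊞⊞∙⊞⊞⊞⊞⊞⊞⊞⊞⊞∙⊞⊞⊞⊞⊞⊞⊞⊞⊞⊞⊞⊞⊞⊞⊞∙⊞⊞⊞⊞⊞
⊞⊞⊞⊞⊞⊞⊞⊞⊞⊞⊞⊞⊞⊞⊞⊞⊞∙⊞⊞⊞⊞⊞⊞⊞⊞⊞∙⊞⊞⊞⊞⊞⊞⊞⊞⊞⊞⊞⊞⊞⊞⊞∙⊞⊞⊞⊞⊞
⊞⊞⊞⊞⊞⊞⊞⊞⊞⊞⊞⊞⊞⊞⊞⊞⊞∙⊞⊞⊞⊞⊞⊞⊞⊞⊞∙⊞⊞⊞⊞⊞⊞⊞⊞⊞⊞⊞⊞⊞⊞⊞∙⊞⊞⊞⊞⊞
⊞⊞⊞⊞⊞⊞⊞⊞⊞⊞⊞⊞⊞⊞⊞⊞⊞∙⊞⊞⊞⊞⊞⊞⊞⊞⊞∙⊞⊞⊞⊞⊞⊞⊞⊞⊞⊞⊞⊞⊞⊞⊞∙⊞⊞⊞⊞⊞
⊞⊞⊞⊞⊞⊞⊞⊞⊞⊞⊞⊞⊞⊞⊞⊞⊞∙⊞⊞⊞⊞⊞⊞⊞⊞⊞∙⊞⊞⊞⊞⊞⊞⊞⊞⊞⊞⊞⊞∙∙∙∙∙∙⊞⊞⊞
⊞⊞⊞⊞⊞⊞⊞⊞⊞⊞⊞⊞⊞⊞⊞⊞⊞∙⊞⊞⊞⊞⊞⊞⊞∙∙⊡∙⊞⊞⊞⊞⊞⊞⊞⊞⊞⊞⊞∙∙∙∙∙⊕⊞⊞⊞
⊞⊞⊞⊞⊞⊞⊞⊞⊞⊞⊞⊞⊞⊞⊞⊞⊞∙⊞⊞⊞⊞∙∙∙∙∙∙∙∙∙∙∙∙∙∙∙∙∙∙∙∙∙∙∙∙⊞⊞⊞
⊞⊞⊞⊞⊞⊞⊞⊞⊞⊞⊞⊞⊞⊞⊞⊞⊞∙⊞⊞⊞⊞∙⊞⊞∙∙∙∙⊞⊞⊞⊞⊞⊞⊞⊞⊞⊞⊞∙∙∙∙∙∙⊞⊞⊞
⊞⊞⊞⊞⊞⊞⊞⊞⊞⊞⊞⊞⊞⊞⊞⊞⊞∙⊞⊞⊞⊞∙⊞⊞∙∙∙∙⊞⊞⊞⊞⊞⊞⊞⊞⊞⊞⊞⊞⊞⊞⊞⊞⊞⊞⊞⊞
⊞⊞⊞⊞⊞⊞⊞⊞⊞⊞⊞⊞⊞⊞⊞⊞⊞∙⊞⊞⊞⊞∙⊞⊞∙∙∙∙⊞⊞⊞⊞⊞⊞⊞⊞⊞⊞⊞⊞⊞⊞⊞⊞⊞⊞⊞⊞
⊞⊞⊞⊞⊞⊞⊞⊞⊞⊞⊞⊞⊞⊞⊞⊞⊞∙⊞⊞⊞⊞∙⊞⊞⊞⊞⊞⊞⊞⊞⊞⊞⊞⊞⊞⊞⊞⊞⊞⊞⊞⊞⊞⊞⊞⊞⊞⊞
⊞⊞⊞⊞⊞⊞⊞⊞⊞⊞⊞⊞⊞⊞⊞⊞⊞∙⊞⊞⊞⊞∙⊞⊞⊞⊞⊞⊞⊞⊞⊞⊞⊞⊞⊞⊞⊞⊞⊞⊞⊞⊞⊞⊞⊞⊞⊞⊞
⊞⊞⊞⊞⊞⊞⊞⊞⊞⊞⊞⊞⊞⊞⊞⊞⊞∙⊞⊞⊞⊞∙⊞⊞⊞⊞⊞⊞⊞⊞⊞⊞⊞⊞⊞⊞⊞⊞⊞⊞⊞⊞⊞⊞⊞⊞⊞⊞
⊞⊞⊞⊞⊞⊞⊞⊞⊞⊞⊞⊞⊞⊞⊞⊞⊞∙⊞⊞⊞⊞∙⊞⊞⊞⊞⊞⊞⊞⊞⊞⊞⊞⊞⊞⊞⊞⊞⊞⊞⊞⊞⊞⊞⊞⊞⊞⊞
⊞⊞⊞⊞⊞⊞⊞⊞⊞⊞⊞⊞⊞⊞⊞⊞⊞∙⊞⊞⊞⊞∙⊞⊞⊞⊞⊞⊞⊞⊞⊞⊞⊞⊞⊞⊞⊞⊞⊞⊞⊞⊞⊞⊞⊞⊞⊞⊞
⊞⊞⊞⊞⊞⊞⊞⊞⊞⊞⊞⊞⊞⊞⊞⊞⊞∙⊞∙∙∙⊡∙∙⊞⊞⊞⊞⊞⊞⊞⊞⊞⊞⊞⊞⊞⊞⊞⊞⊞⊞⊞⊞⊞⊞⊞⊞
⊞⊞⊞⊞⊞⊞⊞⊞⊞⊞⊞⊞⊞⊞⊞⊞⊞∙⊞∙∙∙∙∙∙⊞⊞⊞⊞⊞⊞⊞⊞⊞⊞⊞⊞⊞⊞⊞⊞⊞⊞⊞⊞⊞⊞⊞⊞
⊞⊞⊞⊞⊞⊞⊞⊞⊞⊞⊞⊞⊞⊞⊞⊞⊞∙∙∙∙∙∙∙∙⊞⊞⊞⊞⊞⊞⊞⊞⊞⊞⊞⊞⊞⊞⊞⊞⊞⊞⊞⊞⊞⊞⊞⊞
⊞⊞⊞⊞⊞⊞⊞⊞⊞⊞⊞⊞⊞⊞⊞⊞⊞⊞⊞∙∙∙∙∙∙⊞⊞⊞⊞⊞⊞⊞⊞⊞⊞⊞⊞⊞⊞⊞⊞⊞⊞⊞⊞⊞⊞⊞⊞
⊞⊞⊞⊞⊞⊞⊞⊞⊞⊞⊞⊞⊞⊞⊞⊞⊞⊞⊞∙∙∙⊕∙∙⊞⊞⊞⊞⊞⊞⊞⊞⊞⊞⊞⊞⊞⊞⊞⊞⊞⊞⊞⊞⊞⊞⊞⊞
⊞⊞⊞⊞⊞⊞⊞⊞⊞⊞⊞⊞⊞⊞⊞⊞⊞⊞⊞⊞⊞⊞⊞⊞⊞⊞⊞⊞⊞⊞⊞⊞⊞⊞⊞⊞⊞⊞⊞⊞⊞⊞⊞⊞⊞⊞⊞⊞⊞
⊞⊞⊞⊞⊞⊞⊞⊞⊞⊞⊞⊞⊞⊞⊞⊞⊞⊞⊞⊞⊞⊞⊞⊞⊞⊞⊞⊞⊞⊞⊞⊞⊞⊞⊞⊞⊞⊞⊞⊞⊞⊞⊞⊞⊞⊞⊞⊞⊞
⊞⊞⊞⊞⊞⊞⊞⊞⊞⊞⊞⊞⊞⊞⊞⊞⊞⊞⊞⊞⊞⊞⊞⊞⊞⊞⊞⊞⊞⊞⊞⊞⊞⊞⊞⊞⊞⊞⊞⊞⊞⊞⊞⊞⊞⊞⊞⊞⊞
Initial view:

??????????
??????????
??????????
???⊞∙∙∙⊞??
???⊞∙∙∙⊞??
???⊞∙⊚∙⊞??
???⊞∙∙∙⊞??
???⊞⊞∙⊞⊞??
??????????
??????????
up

??????????
??????????
??????????
???⊞⊞⊞⊞⊞??
???⊞∙∙∙⊞??
???⊞∙⊚∙⊞??
???⊞∙∙∙⊞??
???⊞∙∙∙⊞??
???⊞⊞∙⊞⊞??
??????????

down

??????????
??????????
???⊞⊞⊞⊞⊞??
???⊞∙∙∙⊞??
???⊞∙∙∙⊞??
???⊞∙⊚∙⊞??
???⊞∙∙∙⊞??
???⊞⊞∙⊞⊞??
??????????
??????????

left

??????????
??????????
????⊞⊞⊞⊞⊞?
???⊞⊞∙∙∙⊞?
???⊞⊞∙∙∙⊞?
???⊞⊞⊚∙∙⊞?
???⊞⊞∙∙∙⊞?
???⊞⊞⊞∙⊞⊞?
??????????
??????????

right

??????????
??????????
???⊞⊞⊞⊞⊞??
??⊞⊞∙∙∙⊞??
??⊞⊞∙∙∙⊞??
??⊞⊞∙⊚∙⊞??
??⊞⊞∙∙∙⊞??
??⊞⊞⊞∙⊞⊞??
??????????
??????????

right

??????????
??????????
??⊞⊞⊞⊞⊞???
?⊞⊞∙∙∙⊞⊞??
?⊞⊞∙∙∙⊞⊞??
?⊞⊞∙∙⊚⊞⊞??
?⊞⊞∙∙∙⊞⊞??
?⊞⊞⊞∙⊞⊞⊞??
??????????
??????????

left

??????????
??????????
???⊞⊞⊞⊞⊞??
??⊞⊞∙∙∙⊞⊞?
??⊞⊞∙∙∙⊞⊞?
??⊞⊞∙⊚∙⊞⊞?
??⊞⊞∙∙∙⊞⊞?
??⊞⊞⊞∙⊞⊞⊞?
??????????
??????????

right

??????????
??????????
??⊞⊞⊞⊞⊞???
?⊞⊞∙∙∙⊞⊞??
?⊞⊞∙∙∙⊞⊞??
?⊞⊞∙∙⊚⊞⊞??
?⊞⊞∙∙∙⊞⊞??
?⊞⊞⊞∙⊞⊞⊞??
??????????
??????????

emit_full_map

?⊞⊞⊞⊞⊞?
⊞⊞∙∙∙⊞⊞
⊞⊞∙∙∙⊞⊞
⊞⊞∙∙⊚⊞⊞
⊞⊞∙∙∙⊞⊞
⊞⊞⊞∙⊞⊞⊞

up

??????????
??????????
??????????
??⊞⊞⊞⊞⊞⊞??
?⊞⊞∙∙∙⊞⊞??
?⊞⊞∙∙⊚⊞⊞??
?⊞⊞∙∙∙⊞⊞??
?⊞⊞∙∙∙⊞⊞??
?⊞⊞⊞∙⊞⊞⊞??
??????????

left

??????????
??????????
??????????
???⊞⊞⊞⊞⊞⊞?
??⊞⊞∙∙∙⊞⊞?
??⊞⊞∙⊚∙⊞⊞?
??⊞⊞∙∙∙⊞⊞?
??⊞⊞∙∙∙⊞⊞?
??⊞⊞⊞∙⊞⊞⊞?
??????????

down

??????????
??????????
???⊞⊞⊞⊞⊞⊞?
??⊞⊞∙∙∙⊞⊞?
??⊞⊞∙∙∙⊞⊞?
??⊞⊞∙⊚∙⊞⊞?
??⊞⊞∙∙∙⊞⊞?
??⊞⊞⊞∙⊞⊞⊞?
??????????
??????????

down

??????????
???⊞⊞⊞⊞⊞⊞?
??⊞⊞∙∙∙⊞⊞?
??⊞⊞∙∙∙⊞⊞?
??⊞⊞∙∙∙⊞⊞?
??⊞⊞∙⊚∙⊞⊞?
??⊞⊞⊞∙⊞⊞⊞?
???∙∙∙⊞⊞??
??????????
??????????

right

??????????
??⊞⊞⊞⊞⊞⊞??
?⊞⊞∙∙∙⊞⊞??
?⊞⊞∙∙∙⊞⊞??
?⊞⊞∙∙∙⊞⊞??
?⊞⊞∙∙⊚⊞⊞??
?⊞⊞⊞∙⊞⊞⊞??
??∙∙∙⊞⊞⊞??
??????????
??????????

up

??????????
??????????
??⊞⊞⊞⊞⊞⊞??
?⊞⊞∙∙∙⊞⊞??
?⊞⊞∙∙∙⊞⊞??
?⊞⊞∙∙⊚⊞⊞??
?⊞⊞∙∙∙⊞⊞??
?⊞⊞⊞∙⊞⊞⊞??
??∙∙∙⊞⊞⊞??
??????????

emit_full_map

?⊞⊞⊞⊞⊞⊞
⊞⊞∙∙∙⊞⊞
⊞⊞∙∙∙⊞⊞
⊞⊞∙∙⊚⊞⊞
⊞⊞∙∙∙⊞⊞
⊞⊞⊞∙⊞⊞⊞
?∙∙∙⊞⊞⊞

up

??????????
??????????
??????????
??⊞⊞⊞⊞⊞⊞??
?⊞⊞∙∙∙⊞⊞??
?⊞⊞∙∙⊚⊞⊞??
?⊞⊞∙∙∙⊞⊞??
?⊞⊞∙∙∙⊞⊞??
?⊞⊞⊞∙⊞⊞⊞??
??∙∙∙⊞⊞⊞??

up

??????????
??????????
??????????
???⊞⊞⊞⊞⊞??
??⊞⊞⊞⊞⊞⊞??
?⊞⊞∙∙⊚⊞⊞??
?⊞⊞∙∙∙⊞⊞??
?⊞⊞∙∙∙⊞⊞??
?⊞⊞∙∙∙⊞⊞??
?⊞⊞⊞∙⊞⊞⊞??

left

??????????
??????????
??????????
???⊞⊞⊞⊞⊞⊞?
???⊞⊞⊞⊞⊞⊞?
??⊞⊞∙⊚∙⊞⊞?
??⊞⊞∙∙∙⊞⊞?
??⊞⊞∙∙∙⊞⊞?
??⊞⊞∙∙∙⊞⊞?
??⊞⊞⊞∙⊞⊞⊞?

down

??????????
??????????
???⊞⊞⊞⊞⊞⊞?
???⊞⊞⊞⊞⊞⊞?
??⊞⊞∙∙∙⊞⊞?
??⊞⊞∙⊚∙⊞⊞?
??⊞⊞∙∙∙⊞⊞?
??⊞⊞∙∙∙⊞⊞?
??⊞⊞⊞∙⊞⊞⊞?
???∙∙∙⊞⊞⊞?

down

??????????
???⊞⊞⊞⊞⊞⊞?
???⊞⊞⊞⊞⊞⊞?
??⊞⊞∙∙∙⊞⊞?
??⊞⊞∙∙∙⊞⊞?
??⊞⊞∙⊚∙⊞⊞?
??⊞⊞∙∙∙⊞⊞?
??⊞⊞⊞∙⊞⊞⊞?
???∙∙∙⊞⊞⊞?
??????????

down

???⊞⊞⊞⊞⊞⊞?
???⊞⊞⊞⊞⊞⊞?
??⊞⊞∙∙∙⊞⊞?
??⊞⊞∙∙∙⊞⊞?
??⊞⊞∙∙∙⊞⊞?
??⊞⊞∙⊚∙⊞⊞?
??⊞⊞⊞∙⊞⊞⊞?
???∙∙∙⊞⊞⊞?
??????????
??????????

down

???⊞⊞⊞⊞⊞⊞?
??⊞⊞∙∙∙⊞⊞?
??⊞⊞∙∙∙⊞⊞?
??⊞⊞∙∙∙⊞⊞?
??⊞⊞∙∙∙⊞⊞?
??⊞⊞⊞⊚⊞⊞⊞?
???∙∙∙⊞⊞⊞?
???⊞⊞⊞⊞⊞??
??????????
??????????

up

???⊞⊞⊞⊞⊞⊞?
???⊞⊞⊞⊞⊞⊞?
??⊞⊞∙∙∙⊞⊞?
??⊞⊞∙∙∙⊞⊞?
??⊞⊞∙∙∙⊞⊞?
??⊞⊞∙⊚∙⊞⊞?
??⊞⊞⊞∙⊞⊞⊞?
???∙∙∙⊞⊞⊞?
???⊞⊞⊞⊞⊞??
??????????

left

????⊞⊞⊞⊞⊞⊞
????⊞⊞⊞⊞⊞⊞
???⊞⊞∙∙∙⊞⊞
???⊞⊞∙∙∙⊞⊞
???⊞⊞∙∙∙⊞⊞
???⊞⊞⊚∙∙⊞⊞
???⊞⊞⊞∙⊞⊞⊞
???∙∙∙∙⊞⊞⊞
????⊞⊞⊞⊞⊞?
??????????

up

??????????
????⊞⊞⊞⊞⊞⊞
????⊞⊞⊞⊞⊞⊞
???⊞⊞∙∙∙⊞⊞
???⊞⊞∙∙∙⊞⊞
???⊞⊞⊚∙∙⊞⊞
???⊞⊞∙∙∙⊞⊞
???⊞⊞⊞∙⊞⊞⊞
???∙∙∙∙⊞⊞⊞
????⊞⊞⊞⊞⊞?

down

????⊞⊞⊞⊞⊞⊞
????⊞⊞⊞⊞⊞⊞
???⊞⊞∙∙∙⊞⊞
???⊞⊞∙∙∙⊞⊞
???⊞⊞∙∙∙⊞⊞
???⊞⊞⊚∙∙⊞⊞
???⊞⊞⊞∙⊞⊞⊞
???∙∙∙∙⊞⊞⊞
????⊞⊞⊞⊞⊞?
??????????

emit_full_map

?⊞⊞⊞⊞⊞⊞
?⊞⊞⊞⊞⊞⊞
⊞⊞∙∙∙⊞⊞
⊞⊞∙∙∙⊞⊞
⊞⊞∙∙∙⊞⊞
⊞⊞⊚∙∙⊞⊞
⊞⊞⊞∙⊞⊞⊞
∙∙∙∙⊞⊞⊞
?⊞⊞⊞⊞⊞?


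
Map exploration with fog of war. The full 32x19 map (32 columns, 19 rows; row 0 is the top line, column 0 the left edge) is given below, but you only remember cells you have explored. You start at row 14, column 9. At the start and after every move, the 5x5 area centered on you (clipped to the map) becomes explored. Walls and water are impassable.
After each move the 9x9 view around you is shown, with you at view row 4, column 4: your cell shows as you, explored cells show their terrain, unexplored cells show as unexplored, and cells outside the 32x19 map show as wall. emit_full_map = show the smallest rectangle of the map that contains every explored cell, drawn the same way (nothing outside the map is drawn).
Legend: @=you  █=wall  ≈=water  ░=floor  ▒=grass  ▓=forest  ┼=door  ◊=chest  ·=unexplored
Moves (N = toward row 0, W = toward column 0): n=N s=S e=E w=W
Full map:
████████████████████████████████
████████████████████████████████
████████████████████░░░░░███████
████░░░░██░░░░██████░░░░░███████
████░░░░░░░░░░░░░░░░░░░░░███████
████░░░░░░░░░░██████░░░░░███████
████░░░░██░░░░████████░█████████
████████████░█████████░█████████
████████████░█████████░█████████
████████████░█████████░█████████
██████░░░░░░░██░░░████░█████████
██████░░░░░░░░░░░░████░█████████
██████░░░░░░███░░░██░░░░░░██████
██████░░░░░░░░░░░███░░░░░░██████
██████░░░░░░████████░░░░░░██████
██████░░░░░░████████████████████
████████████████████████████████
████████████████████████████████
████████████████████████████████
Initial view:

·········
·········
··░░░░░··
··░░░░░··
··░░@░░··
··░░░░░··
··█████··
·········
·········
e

·········
·········
·░░░░░█··
·░░░░░░··
·░░░@░█··
·░░░░░█··
·██████··
·········
·········

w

·········
·········
··░░░░░█·
··░░░░░░·
··░░@░░█·
··░░░░░█·
··██████·
·········
·········

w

·········
·········
··░░░░░░█
··░░░░░░░
··░░@░░░█
··░░░░░░█
··███████
·········
·········

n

·········
·········
··░░░░░··
··░░░░░░█
··░░@░░░░
··░░░░░░█
··░░░░░░█
··███████
·········

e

·········
·········
·░░░░░░··
·░░░░░░█·
·░░░@░░░·
·░░░░░░█·
·░░░░░░█·
·███████·
·········

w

·········
·········
··░░░░░░·
··░░░░░░█
··░░@░░░░
··░░░░░░█
··░░░░░░█
··███████
·········

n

·········
·········
··░░░░░··
··░░░░░░·
··░░@░░░█
··░░░░░░░
··░░░░░░█
··░░░░░░█
··███████

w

·········
·········
··█░░░░░·
··█░░░░░░
··█░@░░░░
··█░░░░░░
··█░░░░░░
···░░░░░░
···██████

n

·········
·········
··█████··
··█░░░░░·
··█░@░░░░
··█░░░░░░
··█░░░░░░
··█░░░░░░
···░░░░░░

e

·········
·········
·██████··
·█░░░░░··
·█░░@░░░·
·█░░░░░░█
·█░░░░░░░
·█░░░░░░█
··░░░░░░█

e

·········
·········
███████··
█░░░░░░··
█░░░@░░··
█░░░░░░█·
█░░░░░░░·
█░░░░░░█·
·░░░░░░█·

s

·········
███████··
█░░░░░░··
█░░░░░░··
█░░░@░░█·
█░░░░░░░·
█░░░░░░█·
·░░░░░░█·
·███████·

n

·········
·········
███████··
█░░░░░░··
█░░░@░░··
█░░░░░░█·
█░░░░░░░·
█░░░░░░█·
·░░░░░░█·

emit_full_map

███████·
█░░░░░░·
█░░░@░░·
█░░░░░░█
█░░░░░░░
█░░░░░░█
·░░░░░░█
·███████

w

·········
·········
·███████·
·█░░░░░░·
·█░░@░░░·
·█░░░░░░█
·█░░░░░░░
·█░░░░░░█
··░░░░░░█


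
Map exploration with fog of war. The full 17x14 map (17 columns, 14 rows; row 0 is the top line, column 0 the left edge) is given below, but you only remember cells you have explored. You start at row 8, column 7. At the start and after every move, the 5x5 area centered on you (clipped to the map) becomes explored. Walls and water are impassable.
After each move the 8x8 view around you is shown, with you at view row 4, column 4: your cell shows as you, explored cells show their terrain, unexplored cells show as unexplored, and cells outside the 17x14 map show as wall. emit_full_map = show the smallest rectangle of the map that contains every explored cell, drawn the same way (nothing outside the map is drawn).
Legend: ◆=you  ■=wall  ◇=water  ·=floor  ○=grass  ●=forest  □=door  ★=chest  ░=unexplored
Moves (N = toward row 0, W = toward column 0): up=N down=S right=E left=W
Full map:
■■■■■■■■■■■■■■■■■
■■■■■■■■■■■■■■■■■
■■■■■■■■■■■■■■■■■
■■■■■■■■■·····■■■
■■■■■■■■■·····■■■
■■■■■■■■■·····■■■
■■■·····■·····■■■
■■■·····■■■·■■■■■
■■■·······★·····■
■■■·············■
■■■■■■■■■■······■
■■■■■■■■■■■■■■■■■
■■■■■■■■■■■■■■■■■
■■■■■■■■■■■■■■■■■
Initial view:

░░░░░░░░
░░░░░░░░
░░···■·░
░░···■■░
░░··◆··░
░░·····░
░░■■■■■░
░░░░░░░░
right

░░░░░░░░
░░░░░░░░
░···■··░
░···■■■░
░···◆·★░
░······░
░■■■■■·░
░░░░░░░░

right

░░░░░░░░
░░░░░░░░
···■···░
···■■■·░
····◆★·░
·······░
■■■■■··░
░░░░░░░░

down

░░░░░░░░
···■···░
···■■■·░
·····★·░
····◆··░
■■■■■··░
░░■■■■■░
░░░░░░░░

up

░░░░░░░░
░░░░░░░░
···■···░
···■■■·░
····◆★·░
·······░
■■■■■··░
░░■■■■■░

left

░░░░░░░░
░░░░░░░░
░···■···
░···■■■·
░···◆·★·
░·······
░■■■■■··
░░░■■■■■

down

░░░░░░░░
░···■···
░···■■■·
░·····★·
░···◆···
░■■■■■··
░░■■■■■■
░░░░░░░░

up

░░░░░░░░
░░░░░░░░
░···■···
░···■■■·
░···◆·★·
░·······
░■■■■■··
░░■■■■■■

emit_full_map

···■···
···■■■·
···◆·★·
·······
■■■■■··
░■■■■■■

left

░░░░░░░░
░░░░░░░░
░░···■··
░░···■■■
░░··◆··★
░░······
░░■■■■■·
░░░■■■■■

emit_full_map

···■···
···■■■·
··◆··★·
·······
■■■■■··
░■■■■■■


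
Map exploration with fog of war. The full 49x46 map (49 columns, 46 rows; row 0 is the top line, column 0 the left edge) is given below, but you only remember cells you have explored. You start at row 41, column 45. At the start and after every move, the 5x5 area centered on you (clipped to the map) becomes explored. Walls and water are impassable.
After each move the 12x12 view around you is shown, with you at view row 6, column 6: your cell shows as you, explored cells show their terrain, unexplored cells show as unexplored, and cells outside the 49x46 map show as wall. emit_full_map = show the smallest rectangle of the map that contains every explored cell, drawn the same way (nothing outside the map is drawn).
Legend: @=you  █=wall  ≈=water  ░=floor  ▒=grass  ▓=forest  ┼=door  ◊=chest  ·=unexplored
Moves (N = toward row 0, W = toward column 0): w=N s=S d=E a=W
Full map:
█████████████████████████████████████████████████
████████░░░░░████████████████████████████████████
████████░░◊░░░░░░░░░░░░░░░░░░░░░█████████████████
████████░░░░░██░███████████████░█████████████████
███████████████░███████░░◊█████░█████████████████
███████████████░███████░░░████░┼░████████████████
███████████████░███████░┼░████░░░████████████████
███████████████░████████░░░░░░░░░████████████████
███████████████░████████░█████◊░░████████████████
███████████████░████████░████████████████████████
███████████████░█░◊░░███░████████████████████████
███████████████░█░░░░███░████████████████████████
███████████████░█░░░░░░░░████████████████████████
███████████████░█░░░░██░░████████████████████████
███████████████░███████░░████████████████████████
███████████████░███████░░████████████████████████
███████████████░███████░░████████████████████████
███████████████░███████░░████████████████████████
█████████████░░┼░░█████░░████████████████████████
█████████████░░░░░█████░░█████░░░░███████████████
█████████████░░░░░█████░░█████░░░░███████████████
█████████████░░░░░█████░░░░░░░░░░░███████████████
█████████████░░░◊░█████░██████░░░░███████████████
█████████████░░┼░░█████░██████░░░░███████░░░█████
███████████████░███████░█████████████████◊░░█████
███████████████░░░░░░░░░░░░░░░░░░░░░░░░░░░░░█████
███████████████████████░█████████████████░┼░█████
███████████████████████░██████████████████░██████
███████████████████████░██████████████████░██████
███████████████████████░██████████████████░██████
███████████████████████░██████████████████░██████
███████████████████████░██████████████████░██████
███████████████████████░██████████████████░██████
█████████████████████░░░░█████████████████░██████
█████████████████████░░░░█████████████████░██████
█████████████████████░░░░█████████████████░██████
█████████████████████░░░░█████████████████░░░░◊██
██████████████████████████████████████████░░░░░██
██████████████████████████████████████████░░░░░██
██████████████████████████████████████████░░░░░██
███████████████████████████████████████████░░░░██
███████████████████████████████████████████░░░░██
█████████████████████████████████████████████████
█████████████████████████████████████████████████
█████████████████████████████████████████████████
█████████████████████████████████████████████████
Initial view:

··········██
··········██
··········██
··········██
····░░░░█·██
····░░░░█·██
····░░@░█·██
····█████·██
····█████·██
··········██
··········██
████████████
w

··········██
··········██
··········██
··········██
····░░░░█·██
····░░░░█·██
····░░@░█·██
····░░░░█·██
····█████·██
····█████·██
··········██
··········██

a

···········█
···········█
···········█
···········█
····░░░░░█·█
····░░░░░█·█
····█░@░░█·█
····█░░░░█·█
····██████·█
·····█████·█
···········█
···········█

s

···········█
···········█
···········█
····░░░░░█·█
····░░░░░█·█
····█░░░░█·█
····█░@░░█·█
····██████·█
····██████·█
···········█
···········█
████████████

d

··········██
··········██
··········██
···░░░░░█·██
···░░░░░█·██
···█░░░░█·██
···█░░@░█·██
···██████·██
···██████·██
··········██
··········██
████████████

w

··········██
··········██
··········██
··········██
···░░░░░█·██
···░░░░░█·██
···█░░@░█·██
···█░░░░█·██
···██████·██
···██████·██
··········██
··········██

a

···········█
···········█
···········█
···········█
····░░░░░█·█
····░░░░░█·█
····█░@░░█·█
····█░░░░█·█
····██████·█
····██████·█
···········█
···········█

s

···········█
···········█
···········█
····░░░░░█·█
····░░░░░█·█
····█░░░░█·█
····█░@░░█·█
····██████·█
····██████·█
···········█
···········█
████████████

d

··········██
··········██
··········██
···░░░░░█·██
···░░░░░█·██
···█░░░░█·██
···█░░@░█·██
···██████·██
···██████·██
··········██
··········██
████████████


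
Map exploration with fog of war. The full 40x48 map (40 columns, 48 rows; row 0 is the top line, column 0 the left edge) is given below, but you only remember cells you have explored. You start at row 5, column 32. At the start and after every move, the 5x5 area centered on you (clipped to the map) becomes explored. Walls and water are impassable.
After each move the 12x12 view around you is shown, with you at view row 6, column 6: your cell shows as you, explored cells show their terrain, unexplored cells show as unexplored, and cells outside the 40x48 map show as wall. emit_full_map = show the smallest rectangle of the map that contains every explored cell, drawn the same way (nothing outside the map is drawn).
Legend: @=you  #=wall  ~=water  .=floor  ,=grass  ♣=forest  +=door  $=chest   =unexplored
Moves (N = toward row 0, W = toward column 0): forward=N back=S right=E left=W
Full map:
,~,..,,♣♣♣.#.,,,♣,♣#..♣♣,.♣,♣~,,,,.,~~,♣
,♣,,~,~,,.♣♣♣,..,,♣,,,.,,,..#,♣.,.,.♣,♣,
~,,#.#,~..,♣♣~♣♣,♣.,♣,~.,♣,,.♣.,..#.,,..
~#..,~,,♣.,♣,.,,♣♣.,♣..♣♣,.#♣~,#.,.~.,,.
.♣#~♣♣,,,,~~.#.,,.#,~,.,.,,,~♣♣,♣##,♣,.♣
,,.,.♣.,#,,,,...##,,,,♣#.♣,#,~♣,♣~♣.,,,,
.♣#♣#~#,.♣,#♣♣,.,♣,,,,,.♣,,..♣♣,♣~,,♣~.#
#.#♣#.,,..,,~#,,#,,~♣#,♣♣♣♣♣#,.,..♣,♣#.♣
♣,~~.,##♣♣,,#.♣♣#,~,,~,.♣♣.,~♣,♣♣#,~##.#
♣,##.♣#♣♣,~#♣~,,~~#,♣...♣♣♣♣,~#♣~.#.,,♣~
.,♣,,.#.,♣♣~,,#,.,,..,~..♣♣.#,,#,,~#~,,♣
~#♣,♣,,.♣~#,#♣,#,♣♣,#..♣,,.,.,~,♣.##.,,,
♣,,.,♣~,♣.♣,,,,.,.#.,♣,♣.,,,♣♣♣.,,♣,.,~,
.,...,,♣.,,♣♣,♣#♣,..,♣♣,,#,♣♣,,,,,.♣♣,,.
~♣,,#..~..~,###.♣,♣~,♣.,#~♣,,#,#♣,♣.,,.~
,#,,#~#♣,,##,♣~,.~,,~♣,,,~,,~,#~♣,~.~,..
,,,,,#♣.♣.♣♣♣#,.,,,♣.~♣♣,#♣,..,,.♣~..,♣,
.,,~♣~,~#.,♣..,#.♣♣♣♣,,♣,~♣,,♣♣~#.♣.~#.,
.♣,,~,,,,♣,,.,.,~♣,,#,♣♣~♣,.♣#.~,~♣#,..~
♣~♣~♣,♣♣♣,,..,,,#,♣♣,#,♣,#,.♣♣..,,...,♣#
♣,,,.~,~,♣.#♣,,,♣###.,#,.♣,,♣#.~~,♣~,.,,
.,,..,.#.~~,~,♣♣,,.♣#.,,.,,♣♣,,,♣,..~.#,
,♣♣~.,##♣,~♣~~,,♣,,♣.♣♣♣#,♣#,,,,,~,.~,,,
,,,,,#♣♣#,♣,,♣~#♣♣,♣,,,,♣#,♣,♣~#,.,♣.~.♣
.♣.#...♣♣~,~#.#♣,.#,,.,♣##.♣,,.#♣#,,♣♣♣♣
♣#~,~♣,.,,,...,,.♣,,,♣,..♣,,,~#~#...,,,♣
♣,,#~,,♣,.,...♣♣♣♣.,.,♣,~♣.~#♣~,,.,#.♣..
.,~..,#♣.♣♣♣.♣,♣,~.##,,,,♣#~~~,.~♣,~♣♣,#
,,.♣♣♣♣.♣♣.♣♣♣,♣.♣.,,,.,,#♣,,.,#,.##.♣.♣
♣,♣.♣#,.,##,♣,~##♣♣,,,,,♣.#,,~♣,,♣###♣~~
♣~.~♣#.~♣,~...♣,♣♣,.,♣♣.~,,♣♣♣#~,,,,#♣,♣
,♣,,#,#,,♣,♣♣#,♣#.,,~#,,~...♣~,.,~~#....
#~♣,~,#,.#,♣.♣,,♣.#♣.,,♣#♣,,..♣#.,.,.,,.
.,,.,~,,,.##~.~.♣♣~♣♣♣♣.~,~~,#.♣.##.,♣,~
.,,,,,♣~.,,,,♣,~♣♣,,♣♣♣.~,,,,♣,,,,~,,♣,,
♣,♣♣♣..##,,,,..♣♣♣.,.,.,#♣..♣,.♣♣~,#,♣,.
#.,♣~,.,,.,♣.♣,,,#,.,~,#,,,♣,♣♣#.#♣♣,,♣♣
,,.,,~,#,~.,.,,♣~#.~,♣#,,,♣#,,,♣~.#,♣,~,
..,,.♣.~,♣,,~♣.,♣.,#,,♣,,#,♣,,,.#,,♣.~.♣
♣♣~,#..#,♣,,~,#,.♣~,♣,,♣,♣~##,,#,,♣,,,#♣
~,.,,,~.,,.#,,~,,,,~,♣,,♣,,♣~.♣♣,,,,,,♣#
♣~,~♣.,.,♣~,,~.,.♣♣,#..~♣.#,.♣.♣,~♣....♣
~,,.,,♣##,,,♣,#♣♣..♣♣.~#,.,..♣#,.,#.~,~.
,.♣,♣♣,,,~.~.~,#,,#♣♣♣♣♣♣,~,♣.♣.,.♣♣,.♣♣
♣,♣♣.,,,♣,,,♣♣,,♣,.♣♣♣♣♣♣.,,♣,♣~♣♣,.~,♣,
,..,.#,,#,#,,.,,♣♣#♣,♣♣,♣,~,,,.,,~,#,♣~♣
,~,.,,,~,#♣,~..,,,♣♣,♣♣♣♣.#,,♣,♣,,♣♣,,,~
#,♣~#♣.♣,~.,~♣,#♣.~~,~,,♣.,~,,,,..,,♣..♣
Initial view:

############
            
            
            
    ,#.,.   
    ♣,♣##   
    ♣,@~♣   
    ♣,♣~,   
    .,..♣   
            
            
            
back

            
            
            
    ,#.,.   
    ♣,♣##   
    ♣,♣~♣   
    ♣,@~,   
    .,..♣   
    ,♣♣#,   
            
            
            

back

            
            
    ,#.,.   
    ♣,♣##   
    ♣,♣~♣   
    ♣,♣~,   
    .,@.♣   
    ,♣♣#,   
    #♣~.#   
            
            
            

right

            
            
   ,#.,.    
   ♣,♣##    
   ♣,♣~♣.   
   ♣,♣~,,   
   .,.@♣,   
   ,♣♣#,~   
   #♣~.#.   
            
            
            

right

            
            
  ,#.,.     
  ♣,♣##     
  ♣,♣~♣.,   
  ♣,♣~,,♣   
  .,..@,♣   
  ,♣♣#,~#   
  #♣~.#.,   
            
            
            

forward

            
            
            
  ,#.,.     
  ♣,♣##,♣   
  ♣,♣~♣.,   
  ♣,♣~@,♣   
  .,..♣,♣   
  ,♣♣#,~#   
  #♣~.#.,   
            
            

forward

############
            
            
            
  ,#.,.~.   
  ♣,♣##,♣   
  ♣,♣~@.,   
  ♣,♣~,,♣   
  .,..♣,♣   
  ,♣♣#,~#   
  #♣~.#.,   
            

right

############
           #
           #
           #
 ,#.,.~.,  #
 ♣,♣##,♣,  #
 ♣,♣~♣@,,  #
 ♣,♣~,,♣~  #
 .,..♣,♣#  #
 ,♣♣#,~#   #
 #♣~.#.,   #
           #

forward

############
############
           #
           #
    .#.,,  #
 ,#.,.~.,  #
 ♣,♣##@♣,  #
 ♣,♣~♣.,,  #
 ♣,♣~,,♣~  #
 .,..♣,♣#  #
 ,♣♣#,~#   #
 #♣~.#.,   #

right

############
############
          ##
          ##
   .#.,,. ##
,#.,.~.,, ##
♣,♣##,@,. ##
♣,♣~♣.,,, ##
♣,♣~,,♣~. ##
.,..♣,♣#  ##
,♣♣#,~#   ##
#♣~.#.,   ##

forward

############
############
############
          ##
    ,.♣,♣ ##
   .#.,,. ##
,#.,.~@,, ##
♣,♣##,♣,. ##
♣,♣~♣.,,, ##
♣,♣~,,♣~. ##
.,..♣,♣#  ##
,♣♣#,~#   ##

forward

############
############
############
############
    .,~~, ##
    ,.♣,♣ ##
   .#.@,. ##
,#.,.~.,, ##
♣,♣##,♣,. ##
♣,♣~♣.,,, ##
♣,♣~,,♣~. ##
.,..♣,♣#  ##

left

############
############
############
############
    ,.,~~, #
    .,.♣,♣ #
    .#@,,. #
 ,#.,.~.,, #
 ♣,♣##,♣,. #
 ♣,♣~♣.,,, #
 ♣,♣~,,♣~. #
 .,..♣,♣#  #

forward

############
############
############
############
############
    ,.,~~, #
    .,@♣,♣ #
    .#.,,. #
 ,#.,.~.,, #
 ♣,♣##,♣,. #
 ♣,♣~♣.,,, #
 ♣,♣~,,♣~. #

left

############
############
############
############
############
    ,,.,~~, 
    ,.@.♣,♣ 
    ..#.,,. 
  ,#.,.~.,, 
  ♣,♣##,♣,. 
  ♣,♣~♣.,,, 
  ♣,♣~,,♣~. 

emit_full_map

  ,,.,~~,
  ,.@.♣,♣
  ..#.,,.
,#.,.~.,,
♣,♣##,♣,.
♣,♣~♣.,,,
♣,♣~,,♣~.
.,..♣,♣# 
,♣♣#,~#  
#♣~.#.,  

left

############
############
############
############
############
    ,,,.,~~,
    .,@,.♣,♣
    ,..#.,,.
   ,#.,.~.,,
   ♣,♣##,♣,.
   ♣,♣~♣.,,,
   ♣,♣~,,♣~.

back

############
############
############
############
    ,,,.,~~,
    .,.,.♣,♣
    ,.@#.,,.
   ,#.,.~.,,
   ♣,♣##,♣,.
   ♣,♣~♣.,,,
   ♣,♣~,,♣~.
   .,..♣,♣# 

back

############
############
############
    ,,,.,~~,
    .,.,.♣,♣
    ,..#.,,.
   ,#.@.~.,,
   ♣,♣##,♣,.
   ♣,♣~♣.,,,
   ♣,♣~,,♣~.
   .,..♣,♣# 
   ,♣♣#,~#  

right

############
############
############
   ,,,.,~~, 
   .,.,.♣,♣ 
   ,..#.,,. 
  ,#.,@~.,, 
  ♣,♣##,♣,. 
  ♣,♣~♣.,,, 
  ♣,♣~,,♣~. 
  .,..♣,♣#  
  ,♣♣#,~#   

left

############
############
############
    ,,,.,~~,
    .,.,.♣,♣
    ,..#.,,.
   ,#.@.~.,,
   ♣,♣##,♣,.
   ♣,♣~♣.,,,
   ♣,♣~,,♣~.
   .,..♣,♣# 
   ,♣♣#,~#  

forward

############
############
############
############
    ,,,.,~~,
    .,.,.♣,♣
    ,.@#.,,.
   ,#.,.~.,,
   ♣,♣##,♣,.
   ♣,♣~♣.,,,
   ♣,♣~,,♣~.
   .,..♣,♣# 

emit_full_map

 ,,,.,~~,
 .,.,.♣,♣
 ,.@#.,,.
,#.,.~.,,
♣,♣##,♣,.
♣,♣~♣.,,,
♣,♣~,,♣~.
.,..♣,♣# 
,♣♣#,~#  
#♣~.#.,  
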